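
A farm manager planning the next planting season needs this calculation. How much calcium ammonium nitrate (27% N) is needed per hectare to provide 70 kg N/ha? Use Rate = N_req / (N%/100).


Rate = N_required / (N_content / 100)
     = 70 / (27 / 100)
     = 70 / 0.27
     = 259.26 kg/ha


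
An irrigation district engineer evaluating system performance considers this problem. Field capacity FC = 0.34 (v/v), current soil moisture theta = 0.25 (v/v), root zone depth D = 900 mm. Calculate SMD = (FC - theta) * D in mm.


SMD = (FC - theta) * D
    = (0.34 - 0.25) * 900
    = 0.090 * 900
    = 81 mm


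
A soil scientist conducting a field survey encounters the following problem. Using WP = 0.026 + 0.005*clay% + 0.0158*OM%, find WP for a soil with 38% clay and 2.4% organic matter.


WP = 0.026 + 0.005*38 + 0.0158*2.4
   = 0.026 + 0.1900 + 0.0379
   = 0.2539


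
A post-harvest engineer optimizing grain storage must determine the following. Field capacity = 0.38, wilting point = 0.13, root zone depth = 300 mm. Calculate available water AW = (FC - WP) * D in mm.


AW = (FC - WP) * D
   = (0.38 - 0.13) * 300
   = 0.25 * 300
   = 75 mm


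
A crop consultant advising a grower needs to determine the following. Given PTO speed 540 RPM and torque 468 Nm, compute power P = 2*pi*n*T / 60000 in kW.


P = 2*pi*n*T / 60000
  = 2*pi * 540 * 468 / 60000
  = 1587886.59 / 60000
  = 26.46 kW


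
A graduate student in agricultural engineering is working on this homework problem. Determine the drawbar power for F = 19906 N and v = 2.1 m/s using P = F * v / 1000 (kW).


P = F * v / 1000
  = 19906 * 2.1 / 1000
  = 41802.60 / 1000
  = 41.80 kW


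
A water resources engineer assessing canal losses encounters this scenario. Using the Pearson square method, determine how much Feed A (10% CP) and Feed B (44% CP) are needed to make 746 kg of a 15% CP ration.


parts_A = CP_b - target = 44 - 15 = 29
parts_B = target - CP_a = 15 - 10 = 5
total_parts = 29 + 5 = 34
Feed A = 746 * 29 / 34 = 636.29 kg
Feed B = 746 * 5 / 34 = 109.71 kg

636.29 kg


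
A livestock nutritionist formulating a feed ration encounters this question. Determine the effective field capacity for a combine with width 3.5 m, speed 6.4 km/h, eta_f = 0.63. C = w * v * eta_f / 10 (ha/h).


C = w * v * eta_f / 10
  = 3.5 * 6.4 * 0.63 / 10
  = 14.11 / 10
  = 1.41 ha/h


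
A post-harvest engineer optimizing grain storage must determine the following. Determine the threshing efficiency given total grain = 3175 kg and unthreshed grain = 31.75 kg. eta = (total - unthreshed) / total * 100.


eta = (total - unthreshed) / total * 100
    = (3175 - 31.75) / 3175 * 100
    = 3143.25 / 3175 * 100
    = 99%


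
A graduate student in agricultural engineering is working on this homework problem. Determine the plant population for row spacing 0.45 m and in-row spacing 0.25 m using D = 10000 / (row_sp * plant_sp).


D = 10000 / (row_sp * plant_sp)
  = 10000 / (0.45 * 0.25)
  = 10000 / 0.1125
  = 88888.89 plants/ha


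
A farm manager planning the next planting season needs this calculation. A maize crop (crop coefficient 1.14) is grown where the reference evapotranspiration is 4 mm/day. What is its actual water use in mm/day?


ETc = Kc * ET0
    = 1.14 * 4
    = 4.56 mm/day


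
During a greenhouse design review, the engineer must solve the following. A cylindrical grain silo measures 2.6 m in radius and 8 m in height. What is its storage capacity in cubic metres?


V = pi * r^2 * h
  = pi * 2.6^2 * 8
  = pi * 6.76 * 8
  = 169.90 m^3


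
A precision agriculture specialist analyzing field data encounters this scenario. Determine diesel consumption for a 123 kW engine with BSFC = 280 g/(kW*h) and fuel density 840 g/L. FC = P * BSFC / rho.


FC = P * BSFC / rho_fuel
   = 123 * 280 / 840
   = 34440 / 840
   = 41 L/h


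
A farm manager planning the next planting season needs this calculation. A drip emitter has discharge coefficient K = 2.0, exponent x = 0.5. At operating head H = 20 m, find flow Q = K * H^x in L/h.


Q = K * H^x
  = 2.0 * 20^0.5
  = 2.0 * 4.4721
  = 8.94 L/h


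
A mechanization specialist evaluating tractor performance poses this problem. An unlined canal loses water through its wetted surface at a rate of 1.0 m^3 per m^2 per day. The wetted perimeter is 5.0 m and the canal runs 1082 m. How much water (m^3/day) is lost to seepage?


S = C * P * L
  = 1.0 * 5.0 * 1082
  = 5410 m^3/day


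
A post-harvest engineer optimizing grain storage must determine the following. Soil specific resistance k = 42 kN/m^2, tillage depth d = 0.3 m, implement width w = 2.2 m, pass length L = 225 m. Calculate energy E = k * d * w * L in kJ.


E = k * d * w * L
  = 42 * 0.3 * 2.2 * 225
  = 6237 kJ


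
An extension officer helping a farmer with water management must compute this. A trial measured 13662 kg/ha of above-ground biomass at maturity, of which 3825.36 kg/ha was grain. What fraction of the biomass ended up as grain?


HI = grain_yield / biomass
   = 3825.36 / 13662
   = 0.28


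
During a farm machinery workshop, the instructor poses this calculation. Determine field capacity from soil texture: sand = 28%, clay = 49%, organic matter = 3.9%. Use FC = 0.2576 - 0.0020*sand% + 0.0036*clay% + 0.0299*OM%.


FC = 0.2576 - 0.0020*28 + 0.0036*49 + 0.0299*3.9
   = 0.2576 - 0.0560 + 0.1764 + 0.1166
   = 0.4946


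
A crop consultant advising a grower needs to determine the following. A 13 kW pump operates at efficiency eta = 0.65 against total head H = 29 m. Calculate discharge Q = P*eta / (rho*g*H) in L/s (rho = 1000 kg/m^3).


Q = (P * 1000 * eta) / (rho * g * H)
  = (13 * 1000 * 0.65) / (1000 * 9.81 * 29)
  = 8450 / 284490
  = 0.02970 m^3/s = 29.70 L/s


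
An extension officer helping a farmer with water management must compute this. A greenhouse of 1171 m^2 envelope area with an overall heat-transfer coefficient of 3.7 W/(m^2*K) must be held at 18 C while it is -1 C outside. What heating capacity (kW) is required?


dT = 18 - (-1) = 19 K
Q = U * A * dT
  = 3.7 * 1171 * 19
  = 82321.30 W = 82.32 kW


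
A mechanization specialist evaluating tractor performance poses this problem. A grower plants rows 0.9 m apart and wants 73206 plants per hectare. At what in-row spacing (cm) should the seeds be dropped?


spacing = 10000 / (row_sp * density)
        = 10000 / (0.9 * 73206)
        = 10000 / 65885.40
        = 0.15178 m = 15.18 cm


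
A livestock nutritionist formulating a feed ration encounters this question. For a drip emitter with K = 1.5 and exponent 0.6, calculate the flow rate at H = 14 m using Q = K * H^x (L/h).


Q = K * H^x
  = 1.5 * 14^0.6
  = 1.5 * 4.8717
  = 7.31 L/h


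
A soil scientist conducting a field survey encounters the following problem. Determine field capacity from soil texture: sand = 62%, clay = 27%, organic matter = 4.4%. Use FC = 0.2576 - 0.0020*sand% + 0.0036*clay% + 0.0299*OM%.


FC = 0.2576 - 0.0020*62 + 0.0036*27 + 0.0299*4.4
   = 0.2576 - 0.1240 + 0.0972 + 0.1316
   = 0.3624


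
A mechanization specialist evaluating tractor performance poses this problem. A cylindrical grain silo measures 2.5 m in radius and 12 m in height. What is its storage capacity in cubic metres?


V = pi * r^2 * h
  = pi * 2.5^2 * 12
  = pi * 6.25 * 12
  = 235.62 m^3


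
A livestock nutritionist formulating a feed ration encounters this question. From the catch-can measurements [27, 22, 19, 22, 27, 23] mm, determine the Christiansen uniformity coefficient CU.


xbar = 140 / 6 = 23.333
sum|xi - xbar| = 14.667
CU = 100 * (1 - 14.667 / (6 * 23.333))
   = 100 * (1 - 0.1048)
   = 89.52%


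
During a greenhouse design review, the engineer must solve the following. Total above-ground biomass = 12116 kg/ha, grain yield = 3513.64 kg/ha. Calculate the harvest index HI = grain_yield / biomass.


HI = grain_yield / biomass
   = 3513.64 / 12116
   = 0.29


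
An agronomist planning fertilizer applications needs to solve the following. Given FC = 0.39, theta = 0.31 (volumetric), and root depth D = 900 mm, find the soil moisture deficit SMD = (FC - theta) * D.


SMD = (FC - theta) * D
    = (0.39 - 0.31) * 900
    = 0.080 * 900
    = 72 mm


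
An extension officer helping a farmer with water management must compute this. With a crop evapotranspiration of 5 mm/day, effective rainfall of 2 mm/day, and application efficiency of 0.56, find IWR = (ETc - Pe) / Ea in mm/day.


IWR = (ETc - Pe) / Ea
    = (5 - 2) / 0.56
    = 3 / 0.56
    = 5.36 mm/day


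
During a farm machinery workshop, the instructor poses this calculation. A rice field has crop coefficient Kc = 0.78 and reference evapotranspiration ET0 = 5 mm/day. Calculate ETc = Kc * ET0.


ETc = Kc * ET0
    = 0.78 * 5
    = 3.90 mm/day


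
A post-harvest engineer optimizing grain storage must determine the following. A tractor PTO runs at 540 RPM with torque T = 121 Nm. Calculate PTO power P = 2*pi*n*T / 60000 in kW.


P = 2*pi*n*T / 60000
  = 2*pi * 540 * 121 / 60000
  = 410543.33 / 60000
  = 6.84 kW


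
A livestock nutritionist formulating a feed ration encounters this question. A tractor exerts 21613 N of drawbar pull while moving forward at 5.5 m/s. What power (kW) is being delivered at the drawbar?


P = F * v / 1000
  = 21613 * 5.5 / 1000
  = 118871.50 / 1000
  = 118.87 kW


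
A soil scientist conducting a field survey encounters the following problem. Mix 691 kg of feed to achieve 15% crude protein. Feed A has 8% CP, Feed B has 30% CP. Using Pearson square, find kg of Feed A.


parts_A = CP_b - target = 30 - 15 = 15
parts_B = target - CP_a = 15 - 8 = 7
total_parts = 15 + 7 = 22
Feed A = 691 * 15 / 22 = 471.14 kg
Feed B = 691 * 7 / 22 = 219.86 kg

471.14 kg


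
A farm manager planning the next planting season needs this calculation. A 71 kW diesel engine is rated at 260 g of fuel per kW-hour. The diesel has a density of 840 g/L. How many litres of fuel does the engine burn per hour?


FC = P * BSFC / rho_fuel
   = 71 * 260 / 840
   = 18460 / 840
   = 21.98 L/h


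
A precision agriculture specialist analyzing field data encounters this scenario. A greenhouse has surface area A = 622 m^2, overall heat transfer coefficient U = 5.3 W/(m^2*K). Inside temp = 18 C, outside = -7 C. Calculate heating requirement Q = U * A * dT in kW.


dT = 18 - (-7) = 25 K
Q = U * A * dT
  = 5.3 * 622 * 25
  = 82415 W = 82.42 kW


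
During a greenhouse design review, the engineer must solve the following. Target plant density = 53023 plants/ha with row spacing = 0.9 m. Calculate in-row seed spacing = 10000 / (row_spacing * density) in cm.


spacing = 10000 / (row_sp * density)
        = 10000 / (0.9 * 53023)
        = 10000 / 47720.70
        = 0.20955 m = 20.96 cm


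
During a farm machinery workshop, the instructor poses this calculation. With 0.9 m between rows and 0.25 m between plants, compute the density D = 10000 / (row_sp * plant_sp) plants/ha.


D = 10000 / (row_sp * plant_sp)
  = 10000 / (0.9 * 0.25)
  = 10000 / 0.2250
  = 44444.44 plants/ha


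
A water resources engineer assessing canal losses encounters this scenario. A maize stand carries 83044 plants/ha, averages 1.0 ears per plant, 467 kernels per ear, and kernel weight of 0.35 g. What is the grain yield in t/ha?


Y = density * ears * kernels * kw
  = 83044 * 1.0 * 467 * 0.35 g/ha
  = 13573541.80 g/ha
  = 13573.54 kg/ha = 13.57 t/ha


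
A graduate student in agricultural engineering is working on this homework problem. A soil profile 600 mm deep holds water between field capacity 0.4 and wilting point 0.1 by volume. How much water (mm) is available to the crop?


AW = (FC - WP) * D
   = (0.4 - 0.1) * 600
   = 0.30 * 600
   = 180 mm


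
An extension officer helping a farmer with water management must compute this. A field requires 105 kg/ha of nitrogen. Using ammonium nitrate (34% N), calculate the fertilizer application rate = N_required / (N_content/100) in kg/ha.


Rate = N_required / (N_content / 100)
     = 105 / (34 / 100)
     = 105 / 0.34
     = 308.82 kg/ha


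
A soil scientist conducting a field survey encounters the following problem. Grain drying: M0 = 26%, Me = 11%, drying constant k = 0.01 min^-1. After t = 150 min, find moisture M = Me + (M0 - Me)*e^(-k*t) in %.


M = Me + (M0 - Me) * e^(-k*t)
  = 11 + (26 - 11) * e^(-0.01*150)
  = 11 + 15 * e^(-1.500)
  = 11 + 15 * 0.22313
  = 11 + 3.3470
  = 14.35%


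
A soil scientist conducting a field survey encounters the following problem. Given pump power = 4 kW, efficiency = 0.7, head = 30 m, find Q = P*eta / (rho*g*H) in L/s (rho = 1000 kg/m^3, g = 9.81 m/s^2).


Q = (P * 1000 * eta) / (rho * g * H)
  = (4 * 1000 * 0.7) / (1000 * 9.81 * 30)
  = 2800 / 294300
  = 0.00951 m^3/s = 9.51 L/s


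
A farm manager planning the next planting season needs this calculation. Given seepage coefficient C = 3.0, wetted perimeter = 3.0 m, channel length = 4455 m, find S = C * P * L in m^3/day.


S = C * P * L
  = 3.0 * 3.0 * 4455
  = 40095 m^3/day


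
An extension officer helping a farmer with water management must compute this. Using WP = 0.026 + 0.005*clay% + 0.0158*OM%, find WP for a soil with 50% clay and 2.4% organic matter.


WP = 0.026 + 0.005*50 + 0.0158*2.4
   = 0.026 + 0.2500 + 0.0379
   = 0.3139


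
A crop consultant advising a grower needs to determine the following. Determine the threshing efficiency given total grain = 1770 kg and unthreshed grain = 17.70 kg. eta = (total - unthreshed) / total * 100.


eta = (total - unthreshed) / total * 100
    = (1770 - 17.70) / 1770 * 100
    = 1752.30 / 1770 * 100
    = 99%


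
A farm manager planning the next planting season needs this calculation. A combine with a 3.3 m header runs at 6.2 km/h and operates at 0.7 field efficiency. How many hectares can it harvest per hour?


C = w * v * eta_f / 10
  = 3.3 * 6.2 * 0.7 / 10
  = 14.32 / 10
  = 1.43 ha/h


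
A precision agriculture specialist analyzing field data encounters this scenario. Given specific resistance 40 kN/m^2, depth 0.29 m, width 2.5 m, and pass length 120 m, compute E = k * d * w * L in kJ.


E = k * d * w * L
  = 40 * 0.29 * 2.5 * 120
  = 3480 kJ


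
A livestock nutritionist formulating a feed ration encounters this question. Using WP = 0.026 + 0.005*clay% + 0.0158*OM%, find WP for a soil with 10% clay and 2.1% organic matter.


WP = 0.026 + 0.005*10 + 0.0158*2.1
   = 0.026 + 0.0500 + 0.0332
   = 0.1092


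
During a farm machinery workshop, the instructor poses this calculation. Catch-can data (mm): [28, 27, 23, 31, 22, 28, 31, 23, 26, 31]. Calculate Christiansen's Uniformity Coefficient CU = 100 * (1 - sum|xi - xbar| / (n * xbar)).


xbar = 270 / 10 = 27
sum|xi - xbar| = 28
CU = 100 * (1 - 28 / (10 * 27))
   = 100 * (1 - 0.1037)
   = 89.63%


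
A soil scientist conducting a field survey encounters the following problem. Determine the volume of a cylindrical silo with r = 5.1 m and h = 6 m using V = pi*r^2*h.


V = pi * r^2 * h
  = pi * 5.1^2 * 6
  = pi * 26.01 * 6
  = 490.28 m^3


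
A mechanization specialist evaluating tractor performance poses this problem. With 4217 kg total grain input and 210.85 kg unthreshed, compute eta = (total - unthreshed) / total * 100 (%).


eta = (total - unthreshed) / total * 100
    = (4217 - 210.85) / 4217 * 100
    = 4006.15 / 4217 * 100
    = 95%


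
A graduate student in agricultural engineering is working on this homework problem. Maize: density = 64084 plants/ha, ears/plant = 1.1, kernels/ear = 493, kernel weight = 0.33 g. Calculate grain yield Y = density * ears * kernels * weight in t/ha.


Y = density * ears * kernels * kw
  = 64084 * 1.1 * 493 * 0.33 g/ha
  = 11468408.56 g/ha
  = 11468.41 kg/ha = 11.47 t/ha


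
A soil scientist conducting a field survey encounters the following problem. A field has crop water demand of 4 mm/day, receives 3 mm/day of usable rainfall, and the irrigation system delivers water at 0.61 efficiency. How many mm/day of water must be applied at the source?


IWR = (ETc - Pe) / Ea
    = (4 - 3) / 0.61
    = 1 / 0.61
    = 1.64 mm/day


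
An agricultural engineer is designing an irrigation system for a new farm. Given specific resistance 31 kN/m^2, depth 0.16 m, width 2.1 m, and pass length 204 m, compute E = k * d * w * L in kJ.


E = k * d * w * L
  = 31 * 0.16 * 2.1 * 204
  = 2124.86 kJ


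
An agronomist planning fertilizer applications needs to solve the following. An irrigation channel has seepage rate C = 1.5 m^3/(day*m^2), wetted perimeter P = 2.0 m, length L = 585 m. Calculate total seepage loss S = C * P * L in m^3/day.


S = C * P * L
  = 1.5 * 2.0 * 585
  = 1755 m^3/day


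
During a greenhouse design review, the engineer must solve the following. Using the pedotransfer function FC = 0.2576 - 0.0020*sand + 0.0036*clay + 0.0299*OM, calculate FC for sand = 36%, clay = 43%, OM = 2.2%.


FC = 0.2576 - 0.0020*36 + 0.0036*43 + 0.0299*2.2
   = 0.2576 - 0.0720 + 0.1548 + 0.0658
   = 0.4062


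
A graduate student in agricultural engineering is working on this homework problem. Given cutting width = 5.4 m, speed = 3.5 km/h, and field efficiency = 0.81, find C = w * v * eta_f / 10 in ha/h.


C = w * v * eta_f / 10
  = 5.4 * 3.5 * 0.81 / 10
  = 15.31 / 10
  = 1.53 ha/h


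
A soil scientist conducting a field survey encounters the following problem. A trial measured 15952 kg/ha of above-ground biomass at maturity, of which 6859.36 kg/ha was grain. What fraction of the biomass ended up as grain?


HI = grain_yield / biomass
   = 6859.36 / 15952
   = 0.43


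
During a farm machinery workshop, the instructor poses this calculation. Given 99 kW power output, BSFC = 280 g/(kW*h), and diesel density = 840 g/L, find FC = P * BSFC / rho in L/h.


FC = P * BSFC / rho_fuel
   = 99 * 280 / 840
   = 27720 / 840
   = 33 L/h


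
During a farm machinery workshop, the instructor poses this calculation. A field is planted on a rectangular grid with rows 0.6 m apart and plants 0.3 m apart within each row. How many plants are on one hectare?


D = 10000 / (row_sp * plant_sp)
  = 10000 / (0.6 * 0.3)
  = 10000 / 0.1800
  = 55555.56 plants/ha


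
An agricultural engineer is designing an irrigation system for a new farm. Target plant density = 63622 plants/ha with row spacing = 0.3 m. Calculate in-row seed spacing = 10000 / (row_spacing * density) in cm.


spacing = 10000 / (row_sp * density)
        = 10000 / (0.3 * 63622)
        = 10000 / 19086.60
        = 0.52393 m = 52.39 cm


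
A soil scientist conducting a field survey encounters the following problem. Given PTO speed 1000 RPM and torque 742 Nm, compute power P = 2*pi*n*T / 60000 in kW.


P = 2*pi*n*T / 60000
  = 2*pi * 1000 * 742 / 60000
  = 4662123.50 / 60000
  = 77.70 kW


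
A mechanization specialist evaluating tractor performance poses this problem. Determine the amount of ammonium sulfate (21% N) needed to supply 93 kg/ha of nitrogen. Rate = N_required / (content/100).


Rate = N_required / (N_content / 100)
     = 93 / (21 / 100)
     = 93 / 0.21
     = 442.86 kg/ha


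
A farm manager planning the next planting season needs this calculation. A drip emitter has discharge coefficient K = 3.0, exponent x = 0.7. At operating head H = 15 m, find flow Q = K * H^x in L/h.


Q = K * H^x
  = 3.0 * 15^0.7
  = 3.0 * 6.6568
  = 19.97 L/h


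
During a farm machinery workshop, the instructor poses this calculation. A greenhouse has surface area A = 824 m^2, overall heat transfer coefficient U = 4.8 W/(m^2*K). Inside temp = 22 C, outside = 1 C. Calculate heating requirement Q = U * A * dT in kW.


dT = 22 - (1) = 21 K
Q = U * A * dT
  = 4.8 * 824 * 21
  = 83059.20 W = 83.06 kW


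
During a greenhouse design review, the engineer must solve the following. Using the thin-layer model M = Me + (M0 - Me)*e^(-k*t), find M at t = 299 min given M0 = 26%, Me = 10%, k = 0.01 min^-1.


M = Me + (M0 - Me) * e^(-k*t)
  = 10 + (26 - 10) * e^(-0.01*299)
  = 10 + 16 * e^(-2.990)
  = 10 + 16 * 0.05029
  = 10 + 0.8046
  = 10.80%


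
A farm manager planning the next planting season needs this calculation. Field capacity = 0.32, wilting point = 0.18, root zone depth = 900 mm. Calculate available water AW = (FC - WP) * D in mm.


AW = (FC - WP) * D
   = (0.32 - 0.18) * 900
   = 0.14 * 900
   = 126 mm


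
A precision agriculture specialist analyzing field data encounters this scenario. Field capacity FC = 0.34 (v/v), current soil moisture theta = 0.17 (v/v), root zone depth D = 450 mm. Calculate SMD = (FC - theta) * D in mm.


SMD = (FC - theta) * D
    = (0.34 - 0.17) * 450
    = 0.170 * 450
    = 76.50 mm


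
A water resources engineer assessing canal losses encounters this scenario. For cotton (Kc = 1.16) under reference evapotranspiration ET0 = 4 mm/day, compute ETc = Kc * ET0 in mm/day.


ETc = Kc * ET0
    = 1.16 * 4
    = 4.64 mm/day


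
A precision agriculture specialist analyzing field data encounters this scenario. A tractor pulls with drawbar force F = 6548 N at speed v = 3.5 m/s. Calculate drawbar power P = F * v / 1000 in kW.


P = F * v / 1000
  = 6548 * 3.5 / 1000
  = 22918 / 1000
  = 22.92 kW


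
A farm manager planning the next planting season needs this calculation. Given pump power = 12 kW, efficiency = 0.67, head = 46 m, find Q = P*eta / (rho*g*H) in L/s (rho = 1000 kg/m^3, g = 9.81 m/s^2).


Q = (P * 1000 * eta) / (rho * g * H)
  = (12 * 1000 * 0.67) / (1000 * 9.81 * 46)
  = 8040 / 451260
  = 0.01782 m^3/s = 17.82 L/s


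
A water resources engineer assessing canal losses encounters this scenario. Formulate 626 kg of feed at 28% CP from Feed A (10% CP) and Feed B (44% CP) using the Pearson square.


parts_A = CP_b - target = 44 - 28 = 16
parts_B = target - CP_a = 28 - 10 = 18
total_parts = 16 + 18 = 34
Feed A = 626 * 16 / 34 = 294.59 kg
Feed B = 626 * 18 / 34 = 331.41 kg

294.59 kg


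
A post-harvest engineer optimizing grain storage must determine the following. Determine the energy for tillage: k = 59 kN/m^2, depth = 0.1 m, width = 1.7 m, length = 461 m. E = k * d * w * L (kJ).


E = k * d * w * L
  = 59 * 0.1 * 1.7 * 461
  = 4623.83 kJ


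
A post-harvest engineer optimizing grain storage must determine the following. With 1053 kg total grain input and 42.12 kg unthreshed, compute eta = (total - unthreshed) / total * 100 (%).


eta = (total - unthreshed) / total * 100
    = (1053 - 42.12) / 1053 * 100
    = 1010.88 / 1053 * 100
    = 96%


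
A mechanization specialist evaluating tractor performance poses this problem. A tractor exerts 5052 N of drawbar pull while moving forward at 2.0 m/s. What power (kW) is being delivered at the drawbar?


P = F * v / 1000
  = 5052 * 2.0 / 1000
  = 10104 / 1000
  = 10.10 kW


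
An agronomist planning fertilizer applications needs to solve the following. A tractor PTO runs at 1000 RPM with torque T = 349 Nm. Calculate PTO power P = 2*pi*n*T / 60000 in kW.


P = 2*pi*n*T / 60000
  = 2*pi * 1000 * 349 / 60000
  = 2192831.67 / 60000
  = 36.55 kW


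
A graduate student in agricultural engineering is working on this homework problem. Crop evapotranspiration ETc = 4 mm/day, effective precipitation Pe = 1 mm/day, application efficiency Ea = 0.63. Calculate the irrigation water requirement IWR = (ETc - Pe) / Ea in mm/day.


IWR = (ETc - Pe) / Ea
    = (4 - 1) / 0.63
    = 3 / 0.63
    = 4.76 mm/day


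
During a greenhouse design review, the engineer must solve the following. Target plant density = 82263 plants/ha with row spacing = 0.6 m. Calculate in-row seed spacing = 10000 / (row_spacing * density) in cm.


spacing = 10000 / (row_sp * density)
        = 10000 / (0.6 * 82263)
        = 10000 / 49357.80
        = 0.20260 m = 20.26 cm


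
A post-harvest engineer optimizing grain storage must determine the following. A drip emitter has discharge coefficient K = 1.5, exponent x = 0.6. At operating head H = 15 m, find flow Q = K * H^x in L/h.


Q = K * H^x
  = 1.5 * 15^0.6
  = 1.5 * 5.0776
  = 7.62 L/h


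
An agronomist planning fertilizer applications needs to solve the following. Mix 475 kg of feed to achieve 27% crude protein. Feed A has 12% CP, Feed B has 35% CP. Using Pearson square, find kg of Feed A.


parts_A = CP_b - target = 35 - 27 = 8
parts_B = target - CP_a = 27 - 12 = 15
total_parts = 8 + 15 = 23
Feed A = 475 * 8 / 23 = 165.22 kg
Feed B = 475 * 15 / 23 = 309.78 kg

165.22 kg


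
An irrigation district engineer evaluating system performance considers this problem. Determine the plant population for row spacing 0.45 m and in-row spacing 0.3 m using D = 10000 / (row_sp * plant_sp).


D = 10000 / (row_sp * plant_sp)
  = 10000 / (0.45 * 0.3)
  = 10000 / 0.1350
  = 74074.07 plants/ha


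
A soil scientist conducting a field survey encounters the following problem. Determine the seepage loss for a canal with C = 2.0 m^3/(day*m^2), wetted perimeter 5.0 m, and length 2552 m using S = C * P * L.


S = C * P * L
  = 2.0 * 5.0 * 2552
  = 25520 m^3/day


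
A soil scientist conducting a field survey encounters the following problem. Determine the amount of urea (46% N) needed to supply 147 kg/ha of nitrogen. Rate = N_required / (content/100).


Rate = N_required / (N_content / 100)
     = 147 / (46 / 100)
     = 147 / 0.46
     = 319.57 kg/ha


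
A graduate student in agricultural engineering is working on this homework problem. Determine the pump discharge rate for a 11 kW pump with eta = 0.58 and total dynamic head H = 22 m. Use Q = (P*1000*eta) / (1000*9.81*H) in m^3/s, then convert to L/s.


Q = (P * 1000 * eta) / (rho * g * H)
  = (11 * 1000 * 0.58) / (1000 * 9.81 * 22)
  = 6380 / 215820
  = 0.02956 m^3/s = 29.56 L/s


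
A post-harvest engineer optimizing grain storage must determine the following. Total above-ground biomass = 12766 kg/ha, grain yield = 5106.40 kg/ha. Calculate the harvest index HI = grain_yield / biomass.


HI = grain_yield / biomass
   = 5106.40 / 12766
   = 0.40


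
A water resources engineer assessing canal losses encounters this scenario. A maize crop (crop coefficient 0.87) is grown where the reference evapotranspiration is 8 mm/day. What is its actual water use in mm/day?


ETc = Kc * ET0
    = 0.87 * 8
    = 6.96 mm/day


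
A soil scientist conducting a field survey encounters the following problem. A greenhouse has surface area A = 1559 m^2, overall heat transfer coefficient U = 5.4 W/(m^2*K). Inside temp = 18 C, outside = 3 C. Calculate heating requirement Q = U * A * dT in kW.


dT = 18 - (3) = 15 K
Q = U * A * dT
  = 5.4 * 1559 * 15
  = 126279 W = 126.28 kW


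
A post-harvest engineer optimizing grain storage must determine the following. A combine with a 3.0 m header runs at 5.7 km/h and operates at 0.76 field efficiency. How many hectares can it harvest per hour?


C = w * v * eta_f / 10
  = 3.0 * 5.7 * 0.76 / 10
  = 13.00 / 10
  = 1.30 ha/h


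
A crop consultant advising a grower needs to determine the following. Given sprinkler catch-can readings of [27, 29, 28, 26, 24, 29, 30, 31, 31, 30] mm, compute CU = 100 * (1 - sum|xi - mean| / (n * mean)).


xbar = 285 / 10 = 28.500
sum|xi - xbar| = 18
CU = 100 * (1 - 18 / (10 * 28.500))
   = 100 * (1 - 0.0632)
   = 93.68%


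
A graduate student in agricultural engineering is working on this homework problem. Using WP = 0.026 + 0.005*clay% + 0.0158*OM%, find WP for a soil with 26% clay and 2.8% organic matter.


WP = 0.026 + 0.005*26 + 0.0158*2.8
   = 0.026 + 0.1300 + 0.0442
   = 0.2002


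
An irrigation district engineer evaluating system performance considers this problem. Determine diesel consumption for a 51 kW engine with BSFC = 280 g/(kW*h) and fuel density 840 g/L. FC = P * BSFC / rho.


FC = P * BSFC / rho_fuel
   = 51 * 280 / 840
   = 14280 / 840
   = 17 L/h


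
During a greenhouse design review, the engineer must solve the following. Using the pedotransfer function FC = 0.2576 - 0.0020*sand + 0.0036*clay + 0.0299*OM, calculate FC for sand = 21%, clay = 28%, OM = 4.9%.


FC = 0.2576 - 0.0020*21 + 0.0036*28 + 0.0299*4.9
   = 0.2576 - 0.0420 + 0.1008 + 0.1465
   = 0.4629


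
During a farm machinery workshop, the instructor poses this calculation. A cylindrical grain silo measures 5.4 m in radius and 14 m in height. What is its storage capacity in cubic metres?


V = pi * r^2 * h
  = pi * 5.4^2 * 14
  = pi * 29.16 * 14
  = 1282.52 m^3


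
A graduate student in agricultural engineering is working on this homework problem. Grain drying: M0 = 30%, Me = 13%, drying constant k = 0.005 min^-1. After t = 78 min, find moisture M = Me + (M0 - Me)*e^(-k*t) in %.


M = Me + (M0 - Me) * e^(-k*t)
  = 13 + (30 - 13) * e^(-0.005*78)
  = 13 + 17 * e^(-0.390)
  = 13 + 17 * 0.67706
  = 13 + 11.5100
  = 24.51%


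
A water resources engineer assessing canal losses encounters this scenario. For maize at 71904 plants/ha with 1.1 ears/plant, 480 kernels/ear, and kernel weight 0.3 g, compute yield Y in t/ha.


Y = density * ears * kernels * kw
  = 71904 * 1.1 * 480 * 0.3 g/ha
  = 11389593.60 g/ha
  = 11389.59 kg/ha = 11.39 t/ha


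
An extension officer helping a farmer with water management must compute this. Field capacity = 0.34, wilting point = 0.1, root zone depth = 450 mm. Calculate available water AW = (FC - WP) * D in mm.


AW = (FC - WP) * D
   = (0.34 - 0.1) * 450
   = 0.24 * 450
   = 108 mm


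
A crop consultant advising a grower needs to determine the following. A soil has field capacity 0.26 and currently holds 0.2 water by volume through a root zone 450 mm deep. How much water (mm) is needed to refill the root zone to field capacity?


SMD = (FC - theta) * D
    = (0.26 - 0.2) * 450
    = 0.060 * 450
    = 27 mm


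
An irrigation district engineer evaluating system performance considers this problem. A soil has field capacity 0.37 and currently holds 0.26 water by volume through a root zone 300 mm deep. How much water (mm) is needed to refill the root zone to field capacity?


SMD = (FC - theta) * D
    = (0.37 - 0.26) * 300
    = 0.110 * 300
    = 33 mm


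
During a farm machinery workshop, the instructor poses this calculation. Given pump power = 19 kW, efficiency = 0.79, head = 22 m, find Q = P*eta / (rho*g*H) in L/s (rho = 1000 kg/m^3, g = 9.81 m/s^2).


Q = (P * 1000 * eta) / (rho * g * H)
  = (19 * 1000 * 0.79) / (1000 * 9.81 * 22)
  = 15010 / 215820
  = 0.06955 m^3/s = 69.55 L/s


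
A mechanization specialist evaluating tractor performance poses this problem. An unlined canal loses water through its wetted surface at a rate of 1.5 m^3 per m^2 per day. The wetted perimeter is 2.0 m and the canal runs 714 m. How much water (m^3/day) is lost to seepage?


S = C * P * L
  = 1.5 * 2.0 * 714
  = 2142 m^3/day


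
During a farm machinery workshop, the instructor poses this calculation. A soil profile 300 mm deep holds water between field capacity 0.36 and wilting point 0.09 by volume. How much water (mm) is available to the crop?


AW = (FC - WP) * D
   = (0.36 - 0.09) * 300
   = 0.27 * 300
   = 81 mm


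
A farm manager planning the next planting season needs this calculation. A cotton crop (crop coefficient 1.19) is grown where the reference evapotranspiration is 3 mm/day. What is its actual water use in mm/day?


ETc = Kc * ET0
    = 1.19 * 3
    = 3.57 mm/day


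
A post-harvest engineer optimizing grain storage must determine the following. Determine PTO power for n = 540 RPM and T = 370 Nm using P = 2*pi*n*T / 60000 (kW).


P = 2*pi*n*T / 60000
  = 2*pi * 540 * 370 / 60000
  = 1255380.42 / 60000
  = 20.92 kW


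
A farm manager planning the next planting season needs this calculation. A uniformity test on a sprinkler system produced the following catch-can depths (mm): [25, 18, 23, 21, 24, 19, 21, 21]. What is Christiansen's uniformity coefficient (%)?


xbar = 172 / 8 = 21.500
sum|xi - xbar| = 15
CU = 100 * (1 - 15 / (8 * 21.500))
   = 100 * (1 - 0.0872)
   = 91.28%


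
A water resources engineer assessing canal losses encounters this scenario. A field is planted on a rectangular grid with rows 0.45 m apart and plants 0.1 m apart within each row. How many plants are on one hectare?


D = 10000 / (row_sp * plant_sp)
  = 10000 / (0.45 * 0.1)
  = 10000 / 0.0450
  = 222222.22 plants/ha


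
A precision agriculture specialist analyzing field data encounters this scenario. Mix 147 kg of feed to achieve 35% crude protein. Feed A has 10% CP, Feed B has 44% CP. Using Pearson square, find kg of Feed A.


parts_A = CP_b - target = 44 - 35 = 9
parts_B = target - CP_a = 35 - 10 = 25
total_parts = 9 + 25 = 34
Feed A = 147 * 9 / 34 = 38.91 kg
Feed B = 147 * 25 / 34 = 108.09 kg

38.91 kg


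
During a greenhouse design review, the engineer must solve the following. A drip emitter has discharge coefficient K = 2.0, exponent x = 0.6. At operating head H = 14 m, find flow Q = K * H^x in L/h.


Q = K * H^x
  = 2.0 * 14^0.6
  = 2.0 * 4.8717
  = 9.74 L/h


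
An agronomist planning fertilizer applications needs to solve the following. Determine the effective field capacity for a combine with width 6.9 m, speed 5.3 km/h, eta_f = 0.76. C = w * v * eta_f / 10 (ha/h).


C = w * v * eta_f / 10
  = 6.9 * 5.3 * 0.76 / 10
  = 27.79 / 10
  = 2.78 ha/h


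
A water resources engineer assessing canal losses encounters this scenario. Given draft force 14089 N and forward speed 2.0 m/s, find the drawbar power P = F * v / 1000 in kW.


P = F * v / 1000
  = 14089 * 2.0 / 1000
  = 28178 / 1000
  = 28.18 kW


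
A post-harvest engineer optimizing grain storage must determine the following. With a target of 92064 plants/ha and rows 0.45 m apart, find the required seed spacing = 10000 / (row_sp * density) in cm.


spacing = 10000 / (row_sp * density)
        = 10000 / (0.45 * 92064)
        = 10000 / 41428.80
        = 0.24138 m = 24.14 cm


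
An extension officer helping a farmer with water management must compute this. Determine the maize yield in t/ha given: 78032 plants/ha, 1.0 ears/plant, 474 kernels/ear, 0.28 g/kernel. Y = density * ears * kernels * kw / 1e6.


Y = density * ears * kernels * kw
  = 78032 * 1.0 * 474 * 0.28 g/ha
  = 10356407.04 g/ha
  = 10356.41 kg/ha = 10.36 t/ha


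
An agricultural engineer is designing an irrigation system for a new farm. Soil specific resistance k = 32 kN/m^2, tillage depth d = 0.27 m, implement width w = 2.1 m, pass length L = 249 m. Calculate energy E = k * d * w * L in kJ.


E = k * d * w * L
  = 32 * 0.27 * 2.1 * 249
  = 4517.86 kJ


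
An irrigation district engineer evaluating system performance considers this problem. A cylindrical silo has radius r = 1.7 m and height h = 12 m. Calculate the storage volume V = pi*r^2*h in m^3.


V = pi * r^2 * h
  = pi * 1.7^2 * 12
  = pi * 2.89 * 12
  = 108.95 m^3


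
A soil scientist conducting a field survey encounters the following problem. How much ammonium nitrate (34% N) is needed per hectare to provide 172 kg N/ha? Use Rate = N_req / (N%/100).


Rate = N_required / (N_content / 100)
     = 172 / (34 / 100)
     = 172 / 0.34
     = 505.88 kg/ha


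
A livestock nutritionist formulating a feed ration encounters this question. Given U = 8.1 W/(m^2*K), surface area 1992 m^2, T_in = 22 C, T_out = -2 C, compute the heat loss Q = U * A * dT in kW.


dT = 22 - (-2) = 24 K
Q = U * A * dT
  = 8.1 * 1992 * 24
  = 387244.80 W = 387.24 kW


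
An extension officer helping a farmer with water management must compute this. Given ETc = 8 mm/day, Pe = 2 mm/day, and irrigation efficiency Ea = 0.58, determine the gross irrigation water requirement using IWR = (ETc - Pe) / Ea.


IWR = (ETc - Pe) / Ea
    = (8 - 2) / 0.58
    = 6 / 0.58
    = 10.34 mm/day


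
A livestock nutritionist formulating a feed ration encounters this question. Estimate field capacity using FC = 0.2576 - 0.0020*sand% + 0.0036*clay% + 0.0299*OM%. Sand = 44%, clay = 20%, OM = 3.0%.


FC = 0.2576 - 0.0020*44 + 0.0036*20 + 0.0299*3.0
   = 0.2576 - 0.0880 + 0.0720 + 0.0897
   = 0.3313


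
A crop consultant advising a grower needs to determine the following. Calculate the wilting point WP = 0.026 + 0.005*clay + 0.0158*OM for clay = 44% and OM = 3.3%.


WP = 0.026 + 0.005*44 + 0.0158*3.3
   = 0.026 + 0.2200 + 0.0521
   = 0.2981


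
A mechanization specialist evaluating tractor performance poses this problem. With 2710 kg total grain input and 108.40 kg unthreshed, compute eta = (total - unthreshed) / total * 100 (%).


eta = (total - unthreshed) / total * 100
    = (2710 - 108.40) / 2710 * 100
    = 2601.60 / 2710 * 100
    = 96%


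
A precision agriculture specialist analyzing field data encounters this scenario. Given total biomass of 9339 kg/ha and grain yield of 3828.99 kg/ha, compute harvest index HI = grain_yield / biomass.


HI = grain_yield / biomass
   = 3828.99 / 9339
   = 0.41


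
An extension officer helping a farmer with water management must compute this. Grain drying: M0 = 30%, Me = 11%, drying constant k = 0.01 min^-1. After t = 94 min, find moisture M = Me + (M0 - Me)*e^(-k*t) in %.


M = Me + (M0 - Me) * e^(-k*t)
  = 11 + (30 - 11) * e^(-0.01*94)
  = 11 + 19 * e^(-0.940)
  = 11 + 19 * 0.39063
  = 11 + 7.4219
  = 18.42%


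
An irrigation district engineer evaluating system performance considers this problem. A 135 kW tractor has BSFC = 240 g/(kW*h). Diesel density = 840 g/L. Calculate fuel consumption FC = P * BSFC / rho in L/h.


FC = P * BSFC / rho_fuel
   = 135 * 240 / 840
   = 32400 / 840
   = 38.57 L/h


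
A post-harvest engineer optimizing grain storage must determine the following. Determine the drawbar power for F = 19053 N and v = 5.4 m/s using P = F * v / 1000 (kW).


P = F * v / 1000
  = 19053 * 5.4 / 1000
  = 102886.20 / 1000
  = 102.89 kW


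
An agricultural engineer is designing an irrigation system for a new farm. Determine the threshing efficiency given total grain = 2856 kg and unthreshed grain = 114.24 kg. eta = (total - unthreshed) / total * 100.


eta = (total - unthreshed) / total * 100
    = (2856 - 114.24) / 2856 * 100
    = 2741.76 / 2856 * 100
    = 96%


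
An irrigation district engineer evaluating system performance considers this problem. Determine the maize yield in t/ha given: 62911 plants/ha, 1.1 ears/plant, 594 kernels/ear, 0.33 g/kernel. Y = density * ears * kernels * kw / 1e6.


Y = density * ears * kernels * kw
  = 62911 * 1.1 * 594 * 0.33 g/ha
  = 13564995.64 g/ha
  = 13565.00 kg/ha = 13.56 t/ha


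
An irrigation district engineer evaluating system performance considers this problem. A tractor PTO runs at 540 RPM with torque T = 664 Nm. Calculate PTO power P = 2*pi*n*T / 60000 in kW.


P = 2*pi*n*T / 60000
  = 2*pi * 540 * 664 / 60000
  = 2252898.92 / 60000
  = 37.55 kW


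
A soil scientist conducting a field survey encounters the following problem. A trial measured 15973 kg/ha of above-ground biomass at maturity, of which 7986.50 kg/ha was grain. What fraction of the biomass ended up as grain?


HI = grain_yield / biomass
   = 7986.50 / 15973
   = 0.50


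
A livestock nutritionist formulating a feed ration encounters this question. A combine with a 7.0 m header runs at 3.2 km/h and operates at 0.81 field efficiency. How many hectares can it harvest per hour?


C = w * v * eta_f / 10
  = 7.0 * 3.2 * 0.81 / 10
  = 18.14 / 10
  = 1.81 ha/h


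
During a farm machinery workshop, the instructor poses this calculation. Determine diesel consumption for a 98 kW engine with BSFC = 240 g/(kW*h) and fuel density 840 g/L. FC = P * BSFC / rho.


FC = P * BSFC / rho_fuel
   = 98 * 240 / 840
   = 23520 / 840
   = 28 L/h


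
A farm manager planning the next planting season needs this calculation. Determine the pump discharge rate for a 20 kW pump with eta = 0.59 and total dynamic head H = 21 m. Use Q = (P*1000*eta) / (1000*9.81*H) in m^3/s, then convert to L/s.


Q = (P * 1000 * eta) / (rho * g * H)
  = (20 * 1000 * 0.59) / (1000 * 9.81 * 21)
  = 11800 / 206010
  = 0.05728 m^3/s = 57.28 L/s
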